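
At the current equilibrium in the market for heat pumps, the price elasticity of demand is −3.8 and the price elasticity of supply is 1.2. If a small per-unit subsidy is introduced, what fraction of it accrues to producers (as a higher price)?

For a small subsidy around the equilibrium, the benefit split depends on the relative slopes, which at a point are proportional to the elasticities.
Buyer share = εs/(εs + |εd|) = 1.2/(1.2 + 3.8) = 0.24; seller share = |εd|/(εs + |εd|) = 0.76.
So producers capture 0.76 of the subsidy.

Producer share = 0.76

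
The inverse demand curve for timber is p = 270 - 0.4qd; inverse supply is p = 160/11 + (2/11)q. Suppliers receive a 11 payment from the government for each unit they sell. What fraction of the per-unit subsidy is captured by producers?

Pre-subsidy: 270 - 0.4q = 160/11 + (2/11)q gives q* = 439.0625 and p* = 94.375.
With the subsidy, sellers receive ps = pb + 11 for each unit, where pb is the price buyers pay.
On the curves, pb = 270 - 0.4q and ps = 160/11 + (2/11)q; the wedge ps − pb = 11 gives 160/11 + (2/11)q − (270 - 0.4q) = 11, so q' = 457.96875.
Then pb = 270 − 0.4·457.96875 = 86.8125 and ps = 160/11 + (2/11)·457.96875 = 97.8125.
Buyers' price falls by p* − pb = 94.375 − 86.8125 = 7.5625; sellers' price rises by ps − p* = 97.8125 − 94.375 = 3.4375.
So producers capture 3.4375/11 = 0.3125 of each unit of subsidy.

Producer share = 0.3125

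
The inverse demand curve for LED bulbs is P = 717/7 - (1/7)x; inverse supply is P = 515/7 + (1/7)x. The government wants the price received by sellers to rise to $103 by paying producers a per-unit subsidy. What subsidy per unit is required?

At a seller price of 103, quantity supplied is -515 + 7·103 = 206.
Buyers absorb 206 only when they pay Pb = 717/7 − (1/7)·206 = 73.
s = Ps − Pb = 103 − 73 = 30.

Required subsidy s = $30 per unit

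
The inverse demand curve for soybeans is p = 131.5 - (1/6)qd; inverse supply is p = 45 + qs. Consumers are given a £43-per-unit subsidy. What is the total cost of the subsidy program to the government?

Government cost = £4773

Pre-subsidy: 131.5 - (1/6)q = 45 + q gives q* = 519/7 and p* = 834/7.
With the rebate, buyers effectively pay pb = ps − 43, where ps is the price sellers receive.
On the curves, pb = 131.5 - (1/6)q and ps = 45 + q; the wedge ps − pb = 43 gives 45 + q − (131.5 - (1/6)q) = 43, so q' = 111.
Then pb = 131.5 − (1/6)·111 = 113 and ps = 45 + 1·111 = 156.
Government outlay = subsidy × quantity = 43 × 111 = 4773.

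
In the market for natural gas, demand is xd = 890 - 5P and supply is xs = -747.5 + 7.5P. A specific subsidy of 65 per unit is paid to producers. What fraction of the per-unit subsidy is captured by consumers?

Consumer share = 0.6

Pre-subsidy: 890 - 5P = -747.5 + 7.5P gives P* = 131, x* = 235.
With the subsidy, sellers receive Ps = Pb + 65 for each unit, where Pb is the price buyers pay.
Supply in terms of Pb becomes xs = -747.5 + 7.5(Pb + 65) = -260 + 7.5Pb. Setting this equal to demand: 890 - 5Pb = -260 + 7.5Pb, so Pb = 92.
Sellers receive Ps = 92 + 65 = 157; x' = 890 − 5·92 = 430.
Buyers' price falls by P* − Pb = 131 − 92 = 39; sellers' price rises by Ps − P* = 157 − 131 = 26.
So consumers capture 39/65 = 0.6 of each unit of subsidy.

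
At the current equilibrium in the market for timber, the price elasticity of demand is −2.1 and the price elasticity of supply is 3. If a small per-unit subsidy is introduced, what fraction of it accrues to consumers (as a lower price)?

Consumer share = 10/17

For a small subsidy around the equilibrium, the benefit split depends on the relative slopes, which at a point are proportional to the elasticities.
Buyer share = εs/(εs + |εd|) = 3/(3 + 2.1) = 10/17; seller share = |εd|/(εs + |εd|) = 7/17.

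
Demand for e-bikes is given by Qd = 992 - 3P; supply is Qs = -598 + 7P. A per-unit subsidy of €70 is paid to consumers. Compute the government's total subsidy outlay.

Government cost = €46340

Pre-subsidy: 992 - 3P = -598 + 7P gives P* = 159, Q* = 515.
With the rebate, buyers effectively pay Pb = Ps − 70, where Ps is the price sellers receive.
Demand in terms of Ps becomes Qd = 992 − 3(Ps − 70) = 1202 - 3Ps. Setting this equal to supply: 1202 - 3Ps = -598 + 7Ps, so Ps = 180.
Buyers pay Pb = 180 − 70 = 110; Q' = -598 + 7·180 = 662.
Government outlay = subsidy × quantity = 70 × 662 = 46340.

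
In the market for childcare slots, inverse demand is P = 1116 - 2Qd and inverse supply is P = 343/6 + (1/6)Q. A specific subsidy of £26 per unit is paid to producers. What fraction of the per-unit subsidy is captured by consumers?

Pre-subsidy: 1116 - 2Q = 343/6 + (1/6)Q gives Q* = 6353/13 and P* = 1802/13.
With the subsidy, sellers receive Ps = Pb + 26 for each unit, where Pb is the price buyers pay.
On the curves, Pb = 1116 - 2Q and Ps = 343/6 + (1/6)Q; the wedge Ps − Pb = 26 gives 343/6 + (1/6)Q − (1116 - 2Q) = 26, so Q' = 6509/13.
Then Pb = 1116 − 2·(6509/13) = 1490/13 and Ps = 343/6 + (1/6)·(6509/13) = 1828/13.
Buyers' price falls by P* − Pb = 1802/13 − 1490/13 = 24; sellers' price rises by Ps − P* = 1828/13 − 1802/13 = 2.
So consumers capture 24/26 = 12/13 of each unit of subsidy.

Consumer share = 12/13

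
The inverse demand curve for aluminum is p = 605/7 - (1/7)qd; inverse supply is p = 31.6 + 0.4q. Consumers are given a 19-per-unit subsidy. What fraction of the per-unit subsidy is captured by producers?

Pre-subsidy: 605/7 - (1/7)q = 31.6 + 0.4q gives q* = 101 and p* = 72.
With the rebate, buyers effectively pay pb = ps − 19, where ps is the price sellers receive.
On the curves, pb = 605/7 - (1/7)q and ps = 31.6 + 0.4q; the wedge ps − pb = 19 gives 31.6 + 0.4q − (605/7 - (1/7)q) = 19, so q' = 136.
Then pb = 605/7 − (1/7)·136 = 67 and ps = 31.6 + 0.4·136 = 86.
Buyers' price falls by p* − pb = 72 − 67 = 5; sellers' price rises by ps − p* = 86 − 72 = 14.
So producers capture 14/19 = 14/19 of each unit of subsidy.

Producer share = 14/19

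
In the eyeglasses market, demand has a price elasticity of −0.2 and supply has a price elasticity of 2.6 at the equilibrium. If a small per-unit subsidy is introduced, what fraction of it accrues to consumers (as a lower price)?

For a small subsidy around the equilibrium, the benefit split depends on the relative slopes, which at a point are proportional to the elasticities.
Buyer share = εs/(εs + |εd|) = 2.6/(2.6 + 0.2) = 13/14; seller share = |εd|/(εs + |εd|) = 1/14.

Consumer share = 13/14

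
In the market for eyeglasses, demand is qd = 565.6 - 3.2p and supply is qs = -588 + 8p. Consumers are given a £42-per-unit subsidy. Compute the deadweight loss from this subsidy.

Deadweight loss = £2016

Pre-subsidy: 565.6 - 3.2p = -588 + 8p gives p* = 103, q* = 236.
With the rebate, buyers effectively pay pb = ps − 42, where ps is the price sellers receive.
Demand in terms of ps becomes qd = 565.6 − 3.2(ps − 42) = 700 - 3.2ps. Setting this equal to supply: 700 - 3.2ps = -588 + 8ps, so ps = 115.
Buyers pay pb = 115 − 42 = 73; q' = -588 + 8·115 = 332.
The subsidy expands output by 332 − 236 = 96 past the efficient level; on those units the gap between marginal cost and willingness to pay runs from 0 up to 42.
DWL = ½ × 42 × 96 = 2016.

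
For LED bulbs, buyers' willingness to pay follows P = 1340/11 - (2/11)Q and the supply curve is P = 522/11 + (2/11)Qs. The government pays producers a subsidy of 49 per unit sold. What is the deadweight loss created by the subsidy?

Deadweight loss = 3301.375

Pre-subsidy: 1340/11 - (2/11)Q = 522/11 + (2/11)Q gives Q* = 204.5 and P* = 931/11.
With the subsidy, sellers receive Ps = Pb + 49 for each unit, where Pb is the price buyers pay.
On the curves, Pb = 1340/11 - (2/11)Q and Ps = 522/11 + (2/11)Q; the wedge Ps − Pb = 49 gives 522/11 + (2/11)Q − (1340/11 - (2/11)Q) = 49, so Q' = 339.25.
Then Pb = 1340/11 − (2/11)·339.25 = 1323/22 and Ps = 522/11 + (2/11)·339.25 = 2401/22.
The subsidy expands output by 339.25 − 204.5 = 134.75 past the efficient level; on those units the gap between marginal cost and willingness to pay runs from 0 up to 49.
DWL = ½ × 49 × 134.75 = 3301.375.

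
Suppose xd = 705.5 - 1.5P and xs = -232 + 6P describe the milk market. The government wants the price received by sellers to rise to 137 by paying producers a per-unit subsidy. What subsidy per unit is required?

Required subsidy s = 60 per unit

At a seller price of 137, quantity supplied is -232 + 6·137 = 590.
Buyers absorb 590 only when they pay Pb with 705.5 − 1.5·Pb = 590, i.e. Pb = 77.
s = Ps − Pb = 137 − 77 = 60.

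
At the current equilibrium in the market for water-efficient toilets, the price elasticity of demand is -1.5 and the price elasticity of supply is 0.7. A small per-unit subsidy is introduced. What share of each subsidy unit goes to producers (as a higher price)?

For a small subsidy around the equilibrium, the benefit split depends on the relative slopes, which at a point are proportional to the elasticities.
Buyer share = εs/(εs + |εd|) = 0.7/(0.7 + 1.5) = 7/22; seller share = |εd|/(εs + |εd|) = 15/22.
So producers capture 15/22 of the subsidy.

Producer share = 15/22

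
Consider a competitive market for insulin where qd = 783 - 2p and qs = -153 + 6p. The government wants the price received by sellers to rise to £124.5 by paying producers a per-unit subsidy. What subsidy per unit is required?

Required subsidy s = £30 per unit

At a seller price of 124.5, quantity supplied is -153 + 6·124.5 = 594.
Buyers absorb 594 only when they pay pb with 783 − 2·pb = 594, i.e. pb = 94.5.
s = ps − pb = 124.5 − 94.5 = 30.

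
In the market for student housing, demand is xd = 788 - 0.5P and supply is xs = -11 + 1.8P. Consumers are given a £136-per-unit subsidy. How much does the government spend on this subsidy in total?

Government cost = 2088008/23

Pre-subsidy: 788 - 0.5P = -11 + 1.8P gives P* = 7990/23, x* = 14129/23.
With the rebate, buyers effectively pay Pb = Ps − 136, where Ps is the price sellers receive.
Demand in terms of Ps becomes xd = 788 − 0.5(Ps − 136) = 856 - 0.5Ps. Setting this equal to supply: 856 - 0.5Ps = -11 + 1.8Ps, so Ps = 8670/23.
Buyers pay Pb = 8670/23 − 136 = 5542/23; x' = -11 + 1.8·(8670/23) = 15353/23.
Government outlay = subsidy × quantity = 136 × 15353/23 = 2088008/23.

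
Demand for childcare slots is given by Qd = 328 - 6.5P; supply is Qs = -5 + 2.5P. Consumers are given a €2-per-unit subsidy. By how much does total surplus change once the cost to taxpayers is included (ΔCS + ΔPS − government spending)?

Net change in total surplus = -65/18

Pre-subsidy: 328 - 6.5P = -5 + 2.5P gives P* = 37, Q* = 87.5.
With the rebate, buyers effectively pay Pb = Ps − 2, where Ps is the price sellers receive.
Demand in terms of Ps becomes Qd = 328 − 6.5(Ps − 2) = 341 - 6.5Ps. Setting this equal to supply: 341 - 6.5Ps = -5 + 2.5Ps, so Ps = 346/9.
Buyers pay Pb = 346/9 − 2 = 328/9; Q' = -5 + 2.5·(346/9) = 820/9.
ΔCS = ½(87.5 + 820/9)(37 − 328/9) = 16075/324; ΔPS = ½(87.5 + 820/9)(346/9 − 37) = 41795/324.
Government spending = 2 × 820/9 = 1640/9.
Net change = 16075/324 + 41795/324 − 1640/9 = -65/18. The loss equals the DWL triangle ½·2·65/18.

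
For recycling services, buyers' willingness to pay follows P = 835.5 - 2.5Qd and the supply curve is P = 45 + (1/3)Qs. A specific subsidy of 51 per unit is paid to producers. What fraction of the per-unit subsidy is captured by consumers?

Consumer share = 15/17

Pre-subsidy: 835.5 - 2.5Q = 45 + (1/3)Q gives Q* = 279 and P* = 138.
With the subsidy, sellers receive Ps = Pb + 51 for each unit, where Pb is the price buyers pay.
On the curves, Pb = 835.5 - 2.5Q and Ps = 45 + (1/3)Q; the wedge Ps − Pb = 51 gives 45 + (1/3)Q − (835.5 - 2.5Q) = 51, so Q' = 297.
Then Pb = 835.5 − 2.5·297 = 93 and Ps = 45 + (1/3)·297 = 144.
Buyers' price falls by P* − Pb = 138 − 93 = 45; sellers' price rises by Ps − P* = 144 − 138 = 6.
So consumers capture 45/51 = 15/17 of each unit of subsidy.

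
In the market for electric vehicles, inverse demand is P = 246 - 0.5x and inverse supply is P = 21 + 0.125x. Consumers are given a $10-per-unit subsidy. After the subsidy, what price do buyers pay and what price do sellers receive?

Pre-subsidy: 246 - 0.5x = 21 + 0.125x gives x* = 360 and P* = 66.
With the rebate, buyers effectively pay Pb = Ps − 10, where Ps is the price sellers receive.
On the curves, Pb = 246 - 0.5x and Ps = 21 + 0.125x; the wedge Ps − Pb = 10 gives 21 + 0.125x − (246 - 0.5x) = 10, so x' = 376.
Then Pb = 246 − 0.5·376 = 58 and Ps = 21 + 0.125·376 = 68.

Buyers pay $58; sellers receive $68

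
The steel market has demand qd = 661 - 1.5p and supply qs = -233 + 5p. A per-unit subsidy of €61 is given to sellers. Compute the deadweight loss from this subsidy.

Deadweight loss = 55815/26

Pre-subsidy: 661 - 1.5p = -233 + 5p gives p* = 1788/13, q* = 5911/13.
With the subsidy, sellers receive ps = pb + 61 for each unit, where pb is the price buyers pay.
Supply in terms of pb becomes qs = -233 + 5(pb + 61) = 72 + 5pb. Setting this equal to demand: 661 - 1.5pb = 72 + 5pb, so pb = 1178/13.
Sellers receive ps = 1178/13 + 61 = 1971/13; q' = 661 − 1.5·(1178/13) = 6826/13.
The subsidy expands output by 6826/13 − 5911/13 = 915/13 past the efficient level; on those units the gap between marginal cost and willingness to pay runs from 0 up to 61.
DWL = ½ × 61 × 915/13 = 55815/26.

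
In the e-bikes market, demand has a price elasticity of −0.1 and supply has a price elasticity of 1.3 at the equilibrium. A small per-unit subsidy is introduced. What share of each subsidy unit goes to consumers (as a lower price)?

For a small subsidy around the equilibrium, the benefit split depends on the relative slopes, which at a point are proportional to the elasticities.
Buyer share = εs/(εs + |εd|) = 1.3/(1.3 + 0.1) = 13/14; seller share = |εd|/(εs + |εd|) = 1/14.

Consumer share = 13/14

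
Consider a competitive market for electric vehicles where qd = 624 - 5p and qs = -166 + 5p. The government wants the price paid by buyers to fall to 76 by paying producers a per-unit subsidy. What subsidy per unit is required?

Required subsidy s = 6 per unit

At a buyer price of 76, quantity demanded is 624 − 5·76 = 244.
Sellers supply 244 only when they receive ps with -166 + 5·ps = 244, i.e. ps = 82.
s = ps − pb = 82 − 76 = 6.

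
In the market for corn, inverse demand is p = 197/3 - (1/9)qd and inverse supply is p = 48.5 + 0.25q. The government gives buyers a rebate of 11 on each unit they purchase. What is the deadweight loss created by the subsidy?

Deadweight loss = 2178/13

Pre-subsidy: 197/3 - (1/9)q = 48.5 + 0.25q gives q* = 618/13 and p* = 785/13.
With the rebate, buyers effectively pay pb = ps − 11, where ps is the price sellers receive.
On the curves, pb = 197/3 - (1/9)q and ps = 48.5 + 0.25q; the wedge ps − pb = 11 gives 48.5 + 0.25q − (197/3 - (1/9)q) = 11, so q' = 78.
Then pb = 197/3 − (1/9)·78 = 57 and ps = 48.5 + 0.25·78 = 68.
The subsidy expands output by 78 − 618/13 = 396/13 past the efficient level; on those units the gap between marginal cost and willingness to pay runs from 0 up to 11.
DWL = ½ × 11 × 396/13 = 2178/13.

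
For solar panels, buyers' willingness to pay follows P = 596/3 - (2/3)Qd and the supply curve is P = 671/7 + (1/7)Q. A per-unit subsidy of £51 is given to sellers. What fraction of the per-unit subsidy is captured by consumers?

Consumer share = 14/17

Pre-subsidy: 596/3 - (2/3)Q = 671/7 + (1/7)Q gives Q* = 127 and P* = 114.
With the subsidy, sellers receive Ps = Pb + 51 for each unit, where Pb is the price buyers pay.
On the curves, Pb = 596/3 - (2/3)Q and Ps = 671/7 + (1/7)Q; the wedge Ps − Pb = 51 gives 671/7 + (1/7)Q − (596/3 - (2/3)Q) = 51, so Q' = 190.
Then Pb = 596/3 − (2/3)·190 = 72 and Ps = 671/7 + (1/7)·190 = 123.
Buyers' price falls by P* − Pb = 114 − 72 = 42; sellers' price rises by Ps − P* = 123 − 114 = 9.
So consumers capture 42/51 = 14/17 of each unit of subsidy.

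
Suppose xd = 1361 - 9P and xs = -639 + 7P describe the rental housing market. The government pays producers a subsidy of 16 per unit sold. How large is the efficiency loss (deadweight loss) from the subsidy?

Deadweight loss = 504

Pre-subsidy: 1361 - 9P = -639 + 7P gives P* = 125, x* = 236.
With the subsidy, sellers receive Ps = Pb + 16 for each unit, where Pb is the price buyers pay.
Supply in terms of Pb becomes xs = -639 + 7(Pb + 16) = -527 + 7Pb. Setting this equal to demand: 1361 - 9Pb = -527 + 7Pb, so Pb = 118.
Sellers receive Ps = 118 + 16 = 134; x' = 1361 − 9·118 = 299.
The subsidy expands output by 299 − 236 = 63 past the efficient level; on those units the gap between marginal cost and willingness to pay runs from 0 up to 16.
DWL = ½ × 16 × 63 = 504.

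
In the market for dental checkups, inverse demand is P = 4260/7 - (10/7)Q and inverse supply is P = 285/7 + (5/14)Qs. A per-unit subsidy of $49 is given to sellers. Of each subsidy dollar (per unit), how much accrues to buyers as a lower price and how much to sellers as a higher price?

Pre-subsidy: 4260/7 - (10/7)Q = 285/7 + (5/14)Q gives Q* = 318 and P* = 1080/7.
With the subsidy, sellers receive Ps = Pb + 49 for each unit, where Pb is the price buyers pay.
On the curves, Pb = 4260/7 - (10/7)Q and Ps = 285/7 + (5/14)Q; the wedge Ps − Pb = 49 gives 285/7 + (5/14)Q − (4260/7 - (10/7)Q) = 49, so Q' = 345.44.
Then Pb = 4260/7 − (10/7)·345.44 = 4028/35 and Ps = 285/7 + (5/14)·345.44 = 5743/35.
Buyers' price falls by P* − Pb = 1080/7 − 4028/35 = 39.2; sellers' price rises by Ps − P* = 5743/35 − 1080/7 = 9.8.

Buyers gain $39.2 per unit; sellers gain $9.8 per unit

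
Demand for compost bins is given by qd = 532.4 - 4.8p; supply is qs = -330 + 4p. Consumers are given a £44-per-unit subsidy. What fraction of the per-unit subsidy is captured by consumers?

Pre-subsidy: 532.4 - 4.8p = -330 + 4p gives p* = 98, q* = 62.
With the rebate, buyers effectively pay pb = ps − 44, where ps is the price sellers receive.
Demand in terms of ps becomes qd = 532.4 − 4.8(ps − 44) = 743.6 - 4.8ps. Setting this equal to supply: 743.6 - 4.8ps = -330 + 4ps, so ps = 122.
Buyers pay pb = 122 − 44 = 78; q' = -330 + 4·122 = 158.
Buyers' price falls by p* − pb = 98 − 78 = 20; sellers' price rises by ps − p* = 122 − 98 = 24.
So consumers capture 20/44 = 5/11 of each unit of subsidy.

Consumer share = 5/11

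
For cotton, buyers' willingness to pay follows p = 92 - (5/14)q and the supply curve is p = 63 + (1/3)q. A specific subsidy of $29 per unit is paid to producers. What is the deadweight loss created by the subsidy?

Deadweight loss = $609

Pre-subsidy: 92 - (5/14)q = 63 + (1/3)q gives q* = 42 and p* = 77.
With the subsidy, sellers receive ps = pb + 29 for each unit, where pb is the price buyers pay.
On the curves, pb = 92 - (5/14)q and ps = 63 + (1/3)q; the wedge ps − pb = 29 gives 63 + (1/3)q − (92 - (5/14)q) = 29, so q' = 84.
Then pb = 92 − (5/14)·84 = 62 and ps = 63 + (1/3)·84 = 91.
The subsidy expands output by 84 − 42 = 42 past the efficient level; on those units the gap between marginal cost and willingness to pay runs from 0 up to 29.
DWL = ½ × 29 × 42 = 609.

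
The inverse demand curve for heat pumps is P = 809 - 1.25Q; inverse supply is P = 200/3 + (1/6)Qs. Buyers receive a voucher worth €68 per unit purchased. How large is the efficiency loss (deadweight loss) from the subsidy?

Deadweight loss = €1632

Pre-subsidy: 809 - 1.25Q = 200/3 + (1/6)Q gives Q* = 524 and P* = 154.
With the rebate, buyers effectively pay Pb = Ps − 68, where Ps is the price sellers receive.
On the curves, Pb = 809 - 1.25Q and Ps = 200/3 + (1/6)Q; the wedge Ps − Pb = 68 gives 200/3 + (1/6)Q − (809 - 1.25Q) = 68, so Q' = 572.
Then Pb = 809 − 1.25·572 = 94 and Ps = 200/3 + (1/6)·572 = 162.
The subsidy expands output by 572 − 524 = 48 past the efficient level; on those units the gap between marginal cost and willingness to pay runs from 0 up to 68.
DWL = ½ × 68 × 48 = 1632.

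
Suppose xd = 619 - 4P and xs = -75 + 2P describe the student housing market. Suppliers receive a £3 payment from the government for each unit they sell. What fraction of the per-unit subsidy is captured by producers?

Producer share = 2/3

Pre-subsidy: 619 - 4P = -75 + 2P gives P* = 347/3, x* = 469/3.
With the subsidy, sellers receive Ps = Pb + 3 for each unit, where Pb is the price buyers pay.
Supply in terms of Pb becomes xs = -75 + 2(Pb + 3) = -69 + 2Pb. Setting this equal to demand: 619 - 4Pb = -69 + 2Pb, so Pb = 344/3.
Sellers receive Ps = 344/3 + 3 = 353/3; x' = 619 − 4·(344/3) = 481/3.
Buyers' price falls by P* − Pb = 347/3 − 344/3 = 1; sellers' price rises by Ps − P* = 353/3 − 347/3 = 2.
So producers capture 2/3 = 2/3 of each unit of subsidy.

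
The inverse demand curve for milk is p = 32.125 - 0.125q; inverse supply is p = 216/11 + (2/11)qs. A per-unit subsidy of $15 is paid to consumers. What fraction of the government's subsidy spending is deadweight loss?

DWL / government spending = 660/2419

Pre-subsidy: 32.125 - 0.125q = 216/11 + (2/11)q gives q* = 1099/27 and p* = 730/27.
With the rebate, buyers effectively pay pb = ps − 15, where ps is the price sellers receive.
On the curves, pb = 32.125 - 0.125q and ps = 216/11 + (2/11)q; the wedge ps − pb = 15 gives 216/11 + (2/11)q − (32.125 - 0.125q) = 15, so q' = 2419/27.
Then pb = 32.125 − 0.125·(2419/27) = 565/27 and ps = 216/11 + (2/11)·(2419/27) = 970/27.
ΔCS = ½(1099/27 + 2419/27)(730/27 − 565/27) = 96745/243; ΔPS = ½(1099/27 + 2419/27)(970/27 − 730/27) = 140720/243.
Government spending = 15 × 2419/27 = 12095/9.
DWL = ½ × 15 × (2419/27 − 1099/27) = 1100/3; fraction = (1100/3) / (12095/9) = 660/2419.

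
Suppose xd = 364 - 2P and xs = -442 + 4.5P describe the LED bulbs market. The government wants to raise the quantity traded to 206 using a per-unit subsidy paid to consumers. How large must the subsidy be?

At x = 206, invert demand for the buyer price: Pb = (364 − 206)/2 = 79; invert supply for the seller price: Ps = (206 − (-442))/4.5 = 144.
The subsidy must fill the gap: s = Ps − Pb = 144 − 79 = 65.

Required subsidy s = 65 per unit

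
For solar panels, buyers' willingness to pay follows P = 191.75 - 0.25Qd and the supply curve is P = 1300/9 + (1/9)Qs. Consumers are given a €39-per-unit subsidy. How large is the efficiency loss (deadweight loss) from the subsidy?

Deadweight loss = €2106

Pre-subsidy: 191.75 - 0.25Q = 1300/9 + (1/9)Q gives Q* = 131 and P* = 159.
With the rebate, buyers effectively pay Pb = Ps − 39, where Ps is the price sellers receive.
On the curves, Pb = 191.75 - 0.25Q and Ps = 1300/9 + (1/9)Q; the wedge Ps − Pb = 39 gives 1300/9 + (1/9)Q − (191.75 - 0.25Q) = 39, so Q' = 239.
Then Pb = 191.75 − 0.25·239 = 132 and Ps = 1300/9 + (1/9)·239 = 171.
The subsidy expands output by 239 − 131 = 108 past the efficient level; on those units the gap between marginal cost and willingness to pay runs from 0 up to 39.
DWL = ½ × 39 × 108 = 2106.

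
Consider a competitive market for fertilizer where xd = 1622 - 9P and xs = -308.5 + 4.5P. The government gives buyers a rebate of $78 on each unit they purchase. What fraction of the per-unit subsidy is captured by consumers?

Consumer share = 1/3

Pre-subsidy: 1622 - 9P = -308.5 + 4.5P gives P* = 143, x* = 335.
With the rebate, buyers effectively pay Pb = Ps − 78, where Ps is the price sellers receive.
Demand in terms of Ps becomes xd = 1622 − 9(Ps − 78) = 2324 - 9Ps. Setting this equal to supply: 2324 - 9Ps = -308.5 + 4.5Ps, so Ps = 195.
Buyers pay Pb = 195 − 78 = 117; x' = -308.5 + 4.5·195 = 569.
Buyers' price falls by P* − Pb = 143 − 117 = 26; sellers' price rises by Ps − P* = 195 − 143 = 52.
So consumers capture 26/78 = 1/3 of each unit of subsidy.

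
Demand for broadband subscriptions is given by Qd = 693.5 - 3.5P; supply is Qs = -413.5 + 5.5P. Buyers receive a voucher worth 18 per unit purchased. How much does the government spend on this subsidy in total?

Pre-subsidy: 693.5 - 3.5P = -413.5 + 5.5P gives P* = 123, Q* = 263.
With the rebate, buyers effectively pay Pb = Ps − 18, where Ps is the price sellers receive.
Demand in terms of Ps becomes Qd = 693.5 − 3.5(Ps − 18) = 756.5 - 3.5Ps. Setting this equal to supply: 756.5 - 3.5Ps = -413.5 + 5.5Ps, so Ps = 130.
Buyers pay Pb = 130 − 18 = 112; Q' = -413.5 + 5.5·130 = 301.5.
Government outlay = subsidy × quantity = 18 × 301.5 = 5427.

Government cost = 5427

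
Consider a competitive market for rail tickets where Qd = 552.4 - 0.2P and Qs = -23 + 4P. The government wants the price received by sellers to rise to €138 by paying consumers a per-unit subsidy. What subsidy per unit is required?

Required subsidy s = €21 per unit

At a seller price of 138, quantity supplied is -23 + 4·138 = 529.
Buyers absorb 529 only when they pay Pb with 552.4 − 0.2·Pb = 529, i.e. Pb = 117.
s = Ps − Pb = 138 − 117 = 21.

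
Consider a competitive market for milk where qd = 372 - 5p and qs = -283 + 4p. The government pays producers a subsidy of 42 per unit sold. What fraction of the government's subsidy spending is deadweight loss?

DWL / government spending = 420/913

Pre-subsidy: 372 - 5p = -283 + 4p gives p* = 655/9, q* = 73/9.
With the subsidy, sellers receive ps = pb + 42 for each unit, where pb is the price buyers pay.
Supply in terms of pb becomes qs = -283 + 4(pb + 42) = -115 + 4pb. Setting this equal to demand: 372 - 5pb = -115 + 4pb, so pb = 487/9.
Sellers receive ps = 487/9 + 42 = 865/9; q' = 372 − 5·(487/9) = 913/9.
ΔCS = ½(73/9 + 913/9)(655/9 − 487/9) = 27608/27; ΔPS = ½(73/9 + 913/9)(865/9 − 655/9) = 34510/27.
Government spending = 42 × 913/9 = 12782/3.
DWL = ½ × 42 × (913/9 − 73/9) = 1960; fraction = 1960 / (12782/3) = 420/913.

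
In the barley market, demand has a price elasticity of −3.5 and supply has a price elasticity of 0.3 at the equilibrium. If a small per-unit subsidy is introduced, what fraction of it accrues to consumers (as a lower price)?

Consumer share = 3/38

For a small subsidy around the equilibrium, the benefit split depends on the relative slopes, which at a point are proportional to the elasticities.
Buyer share = εs/(εs + |εd|) = 0.3/(0.3 + 3.5) = 3/38; seller share = |εd|/(εs + |εd|) = 35/38.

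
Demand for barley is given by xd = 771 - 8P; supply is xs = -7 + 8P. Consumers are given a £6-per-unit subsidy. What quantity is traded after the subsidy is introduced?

Pre-subsidy: 771 - 8P = -7 + 8P gives P* = 48.625, x* = 382.
With the rebate, buyers effectively pay Pb = Ps − 6, where Ps is the price sellers receive.
Demand in terms of Ps becomes xd = 771 − 8(Ps − 6) = 819 - 8Ps. Setting this equal to supply: 819 - 8Ps = -7 + 8Ps, so Ps = 51.625.
Buyers pay Pb = 51.625 − 6 = 45.625; x' = -7 + 8·51.625 = 406.

x' = 406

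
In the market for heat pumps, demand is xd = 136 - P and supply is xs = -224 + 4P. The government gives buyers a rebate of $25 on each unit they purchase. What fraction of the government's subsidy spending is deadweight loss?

Pre-subsidy: 136 - P = -224 + 4P gives P* = 72, x* = 64.
With the rebate, buyers effectively pay Pb = Ps − 25, where Ps is the price sellers receive.
Demand in terms of Ps becomes xd = 136 − 1(Ps − 25) = 161 - Ps. Setting this equal to supply: 161 - Ps = -224 + 4Ps, so Ps = 77.
Buyers pay Pb = 77 − 25 = 52; x' = -224 + 4·77 = 84.
ΔCS = ½(64 + 84)(72 − 52) = 1480; ΔPS = ½(64 + 84)(77 − 72) = 370.
Government spending = 25 × 84 = 2100.
DWL = ½ × 25 × (84 − 64) = 250; fraction = 250 / 2100 = 5/42.

DWL / government spending = 5/42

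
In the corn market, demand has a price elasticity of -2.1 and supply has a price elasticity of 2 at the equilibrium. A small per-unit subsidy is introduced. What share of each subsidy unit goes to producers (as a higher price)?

Producer share = 21/41

For a small subsidy around the equilibrium, the benefit split depends on the relative slopes, which at a point are proportional to the elasticities.
Buyer share = εs/(εs + |εd|) = 2/(2 + 2.1) = 20/41; seller share = |εd|/(εs + |εd|) = 21/41.
So producers capture 21/41 of the subsidy.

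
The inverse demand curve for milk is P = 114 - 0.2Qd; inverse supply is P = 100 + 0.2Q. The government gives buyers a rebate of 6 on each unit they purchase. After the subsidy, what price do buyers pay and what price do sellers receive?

Buyers pay 104; sellers receive 110

Pre-subsidy: 114 - 0.2Q = 100 + 0.2Q gives Q* = 35 and P* = 107.
With the rebate, buyers effectively pay Pb = Ps − 6, where Ps is the price sellers receive.
On the curves, Pb = 114 - 0.2Q and Ps = 100 + 0.2Q; the wedge Ps − Pb = 6 gives 100 + 0.2Q − (114 - 0.2Q) = 6, so Q' = 50.
Then Pb = 114 − 0.2·50 = 104 and Ps = 100 + 0.2·50 = 110.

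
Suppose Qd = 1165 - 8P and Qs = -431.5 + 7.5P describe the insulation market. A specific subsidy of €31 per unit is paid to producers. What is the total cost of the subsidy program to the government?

Government cost = €14291

Pre-subsidy: 1165 - 8P = -431.5 + 7.5P gives P* = 103, Q* = 341.
With the subsidy, sellers receive Ps = Pb + 31 for each unit, where Pb is the price buyers pay.
Supply in terms of Pb becomes Qs = -431.5 + 7.5(Pb + 31) = -199 + 7.5Pb. Setting this equal to demand: 1165 - 8Pb = -199 + 7.5Pb, so Pb = 88.
Sellers receive Ps = 88 + 31 = 119; Q' = 1165 − 8·88 = 461.
Government outlay = subsidy × quantity = 31 × 461 = 14291.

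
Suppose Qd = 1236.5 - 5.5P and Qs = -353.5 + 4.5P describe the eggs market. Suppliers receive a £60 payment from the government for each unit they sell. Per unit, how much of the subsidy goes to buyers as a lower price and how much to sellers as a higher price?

Buyers gain £27 per unit; sellers gain £33 per unit

Pre-subsidy: 1236.5 - 5.5P = -353.5 + 4.5P gives P* = 159, Q* = 362.
With the subsidy, sellers receive Ps = Pb + 60 for each unit, where Pb is the price buyers pay.
Supply in terms of Pb becomes Qs = -353.5 + 4.5(Pb + 60) = -83.5 + 4.5Pb. Setting this equal to demand: 1236.5 - 5.5Pb = -83.5 + 4.5Pb, so Pb = 132.
Sellers receive Ps = 132 + 60 = 192; Q' = 1236.5 − 5.5·132 = 510.5.
Buyers' price falls by P* − Pb = 159 − 132 = 27; sellers' price rises by Ps − P* = 192 − 159 = 33.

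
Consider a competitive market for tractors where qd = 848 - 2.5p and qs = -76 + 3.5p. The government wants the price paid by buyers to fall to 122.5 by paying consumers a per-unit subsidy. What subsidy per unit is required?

At a buyer price of 122.5, quantity demanded is 848 − 2.5·122.5 = 541.75.
Sellers supply 541.75 only when they receive ps with -76 + 3.5·ps = 541.75, i.e. ps = 176.5.
s = ps − pb = 176.5 − 122.5 = 54.

Required subsidy s = 54 per unit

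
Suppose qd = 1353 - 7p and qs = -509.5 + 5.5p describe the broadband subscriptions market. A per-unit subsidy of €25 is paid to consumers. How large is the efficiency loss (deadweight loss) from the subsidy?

Deadweight loss = €962.5

Pre-subsidy: 1353 - 7p = -509.5 + 5.5p gives p* = 149, q* = 310.
With the rebate, buyers effectively pay pb = ps − 25, where ps is the price sellers receive.
Demand in terms of ps becomes qd = 1353 − 7(ps − 25) = 1528 - 7ps. Setting this equal to supply: 1528 - 7ps = -509.5 + 5.5ps, so ps = 163.
Buyers pay pb = 163 − 25 = 138; q' = -509.5 + 5.5·163 = 387.
The subsidy expands output by 387 − 310 = 77 past the efficient level; on those units the gap between marginal cost and willingness to pay runs from 0 up to 25.
DWL = ½ × 25 × 77 = 962.5.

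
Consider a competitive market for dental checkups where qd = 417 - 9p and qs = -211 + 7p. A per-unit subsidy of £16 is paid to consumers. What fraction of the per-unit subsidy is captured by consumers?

Pre-subsidy: 417 - 9p = -211 + 7p gives p* = 39.25, q* = 63.75.
With the rebate, buyers effectively pay pb = ps − 16, where ps is the price sellers receive.
Demand in terms of ps becomes qd = 417 − 9(ps − 16) = 561 - 9ps. Setting this equal to supply: 561 - 9ps = -211 + 7ps, so ps = 48.25.
Buyers pay pb = 48.25 − 16 = 32.25; q' = -211 + 7·48.25 = 126.75.
Buyers' price falls by p* − pb = 39.25 − 32.25 = 7; sellers' price rises by ps − p* = 48.25 − 39.25 = 9.
So consumers capture 7/16 = 0.4375 of each unit of subsidy.

Consumer share = 0.4375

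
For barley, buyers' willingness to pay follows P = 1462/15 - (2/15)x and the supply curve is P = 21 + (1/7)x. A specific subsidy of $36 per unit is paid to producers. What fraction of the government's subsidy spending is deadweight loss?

DWL / government spending = 270/1687

Pre-subsidy: 1462/15 - (2/15)x = 21 + (1/7)x gives x* = 8029/29 and P* = 1756/29.
With the subsidy, sellers receive Ps = Pb + 36 for each unit, where Pb is the price buyers pay.
On the curves, Pb = 1462/15 - (2/15)x and Ps = 21 + (1/7)x; the wedge Ps − Pb = 36 gives 21 + (1/7)x − (1462/15 - (2/15)x) = 36, so x' = 11809/29.
Then Pb = 1462/15 − (2/15)·(11809/29) = 1252/29 and Ps = 21 + (1/7)·(11809/29) = 2296/29.
ΔCS = ½(8029/29 + 11809/29)(1756/29 − 1252/29) = 4999176/841; ΔPS = ½(8029/29 + 11809/29)(2296/29 − 1756/29) = 5356260/841.
Government spending = 36 × 11809/29 = 425124/29.
DWL = ½ × 36 × (11809/29 − 8029/29) = 68040/29; fraction = (68040/29) / (425124/29) = 270/1687.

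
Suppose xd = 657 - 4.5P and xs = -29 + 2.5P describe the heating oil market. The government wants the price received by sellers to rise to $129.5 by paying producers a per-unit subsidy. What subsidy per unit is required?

At a seller price of 129.5, quantity supplied is -29 + 2.5·129.5 = 294.75.
Buyers absorb 294.75 only when they pay Pb with 657 − 4.5·Pb = 294.75, i.e. Pb = 80.5.
s = Ps − Pb = 129.5 − 80.5 = 49.

Required subsidy s = $49 per unit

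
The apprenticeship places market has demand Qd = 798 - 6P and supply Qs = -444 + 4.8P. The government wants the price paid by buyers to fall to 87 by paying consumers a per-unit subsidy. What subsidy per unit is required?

Required subsidy s = 63 per unit

At a buyer price of 87, quantity demanded is 798 − 6·87 = 276.
Sellers supply 276 only when they receive Ps with -444 + 4.8·Ps = 276, i.e. Ps = 150.
s = Ps − Pb = 150 − 87 = 63.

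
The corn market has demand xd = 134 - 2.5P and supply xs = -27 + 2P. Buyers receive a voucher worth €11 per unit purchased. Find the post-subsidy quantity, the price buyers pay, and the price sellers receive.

Pre-subsidy: 134 - 2.5P = -27 + 2P gives P* = 322/9, x* = 401/9.
With the rebate, buyers effectively pay Pb = Ps − 11, where Ps is the price sellers receive.
Demand in terms of Ps becomes xd = 134 − 2.5(Ps − 11) = 161.5 - 2.5Ps. Setting this equal to supply: 161.5 - 2.5Ps = -27 + 2Ps, so Ps = 377/9.
Buyers pay Pb = 377/9 − 11 = 278/9; x' = -27 + 2·(377/9) = 511/9.

x' = 511/9; buyers pay 278/9; sellers receive 377/9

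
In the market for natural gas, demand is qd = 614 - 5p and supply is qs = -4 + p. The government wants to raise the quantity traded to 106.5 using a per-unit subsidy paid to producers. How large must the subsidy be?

Required subsidy s = 9 per unit

At q = 106.5, invert demand for the buyer price: pb = (614 − 106.5)/5 = 101.5; invert supply for the seller price: ps = (106.5 − (-4))/1 = 110.5.
The subsidy must fill the gap: s = ps − pb = 110.5 − 101.5 = 9.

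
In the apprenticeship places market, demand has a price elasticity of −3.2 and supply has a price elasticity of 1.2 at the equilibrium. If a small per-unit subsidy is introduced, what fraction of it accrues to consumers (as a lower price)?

Consumer share = 3/11

For a small subsidy around the equilibrium, the benefit split depends on the relative slopes, which at a point are proportional to the elasticities.
Buyer share = εs/(εs + |εd|) = 1.2/(1.2 + 3.2) = 3/11; seller share = |εd|/(εs + |εd|) = 8/11.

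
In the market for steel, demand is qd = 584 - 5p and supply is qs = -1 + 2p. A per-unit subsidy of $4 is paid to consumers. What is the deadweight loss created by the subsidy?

Deadweight loss = 80/7

Pre-subsidy: 584 - 5p = -1 + 2p gives p* = 585/7, q* = 1163/7.
With the rebate, buyers effectively pay pb = ps − 4, where ps is the price sellers receive.
Demand in terms of ps becomes qd = 584 − 5(ps − 4) = 604 - 5ps. Setting this equal to supply: 604 - 5ps = -1 + 2ps, so ps = 605/7.
Buyers pay pb = 605/7 − 4 = 577/7; q' = -1 + 2·(605/7) = 1203/7.
The subsidy expands output by 1203/7 − 1163/7 = 40/7 past the efficient level; on those units the gap between marginal cost and willingness to pay runs from 0 up to 4.
DWL = ½ × 4 × 40/7 = 80/7.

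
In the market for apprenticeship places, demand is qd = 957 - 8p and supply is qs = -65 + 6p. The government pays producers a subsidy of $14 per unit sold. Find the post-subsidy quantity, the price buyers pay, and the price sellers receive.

Pre-subsidy: 957 - 8p = -65 + 6p gives p* = 73, q* = 373.
With the subsidy, sellers receive ps = pb + 14 for each unit, where pb is the price buyers pay.
Supply in terms of pb becomes qs = -65 + 6(pb + 14) = 19 + 6pb. Setting this equal to demand: 957 - 8pb = 19 + 6pb, so pb = 67.
Sellers receive ps = 67 + 14 = 81; q' = 957 − 8·67 = 421.

q' = 421; buyers pay $67; sellers receive $81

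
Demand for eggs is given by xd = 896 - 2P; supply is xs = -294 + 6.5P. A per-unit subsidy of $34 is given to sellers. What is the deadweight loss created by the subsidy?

Pre-subsidy: 896 - 2P = -294 + 6.5P gives P* = 140, x* = 616.
With the subsidy, sellers receive Ps = Pb + 34 for each unit, where Pb is the price buyers pay.
Supply in terms of Pb becomes xs = -294 + 6.5(Pb + 34) = -73 + 6.5Pb. Setting this equal to demand: 896 - 2Pb = -73 + 6.5Pb, so Pb = 114.
Sellers receive Ps = 114 + 34 = 148; x' = 896 − 2·114 = 668.
The subsidy expands output by 668 − 616 = 52 past the efficient level; on those units the gap between marginal cost and willingness to pay runs from 0 up to 34.
DWL = ½ × 34 × 52 = 884.

Deadweight loss = $884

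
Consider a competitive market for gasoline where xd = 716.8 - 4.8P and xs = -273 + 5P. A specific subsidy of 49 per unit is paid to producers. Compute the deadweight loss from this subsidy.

Deadweight loss = 2940

Pre-subsidy: 716.8 - 4.8P = -273 + 5P gives P* = 101, x* = 232.
With the subsidy, sellers receive Ps = Pb + 49 for each unit, where Pb is the price buyers pay.
Supply in terms of Pb becomes xs = -273 + 5(Pb + 49) = -28 + 5Pb. Setting this equal to demand: 716.8 - 4.8Pb = -28 + 5Pb, so Pb = 76.
Sellers receive Ps = 76 + 49 = 125; x' = 716.8 − 4.8·76 = 352.
The subsidy expands output by 352 − 232 = 120 past the efficient level; on those units the gap between marginal cost and willingness to pay runs from 0 up to 49.
DWL = ½ × 49 × 120 = 2940.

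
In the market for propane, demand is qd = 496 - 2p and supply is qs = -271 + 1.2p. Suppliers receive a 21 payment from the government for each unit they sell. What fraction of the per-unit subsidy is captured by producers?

Producer share = 0.625

Pre-subsidy: 496 - 2p = -271 + 1.2p gives p* = 239.6875, q* = 16.625.
With the subsidy, sellers receive ps = pb + 21 for each unit, where pb is the price buyers pay.
Supply in terms of pb becomes qs = -271 + 1.2(pb + 21) = -245.8 + 1.2pb. Setting this equal to demand: 496 - 2pb = -245.8 + 1.2pb, so pb = 231.8125.
Sellers receive ps = 231.8125 + 21 = 252.8125; q' = 496 − 2·231.8125 = 32.375.
Buyers' price falls by p* − pb = 239.6875 − 231.8125 = 7.875; sellers' price rises by ps − p* = 252.8125 − 239.6875 = 13.125.
So producers capture 13.125/21 = 0.625 of each unit of subsidy.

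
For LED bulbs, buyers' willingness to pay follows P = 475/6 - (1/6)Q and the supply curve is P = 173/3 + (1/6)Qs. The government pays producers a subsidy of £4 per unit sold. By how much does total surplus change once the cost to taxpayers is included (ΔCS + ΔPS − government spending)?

Pre-subsidy: 475/6 - (1/6)Q = 173/3 + (1/6)Q gives Q* = 64.5 and P* = 821/12.
With the subsidy, sellers receive Ps = Pb + 4 for each unit, where Pb is the price buyers pay.
On the curves, Pb = 475/6 - (1/6)Q and Ps = 173/3 + (1/6)Q; the wedge Ps − Pb = 4 gives 173/3 + (1/6)Q − (475/6 - (1/6)Q) = 4, so Q' = 76.5.
Then Pb = 475/6 − (1/6)·76.5 = 797/12 and Ps = 173/3 + (1/6)·76.5 = 845/12.
ΔCS = ½(64.5 + 76.5)(821/12 − 797/12) = 141; ΔPS = ½(64.5 + 76.5)(845/12 − 821/12) = 141.
Government spending = 4 × 76.5 = 306.
Net change = 141 + 141 − 306 = -24. The loss equals the DWL triangle ½·4·12.

Net change in total surplus = -£24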